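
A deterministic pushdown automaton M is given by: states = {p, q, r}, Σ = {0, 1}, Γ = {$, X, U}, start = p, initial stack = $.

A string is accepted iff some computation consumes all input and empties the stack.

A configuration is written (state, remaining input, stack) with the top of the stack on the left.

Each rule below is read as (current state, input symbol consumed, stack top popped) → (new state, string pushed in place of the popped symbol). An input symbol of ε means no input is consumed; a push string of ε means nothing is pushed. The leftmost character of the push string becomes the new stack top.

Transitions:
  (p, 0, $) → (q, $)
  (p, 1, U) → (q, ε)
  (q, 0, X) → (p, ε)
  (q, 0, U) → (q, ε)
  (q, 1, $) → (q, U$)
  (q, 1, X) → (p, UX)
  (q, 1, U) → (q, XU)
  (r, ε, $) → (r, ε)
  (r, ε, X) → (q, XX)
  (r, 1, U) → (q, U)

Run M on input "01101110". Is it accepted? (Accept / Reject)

Reject

(p, 01101110, $) ⊢ (q, 1101110, $) ⊢ (q, 101110, U$) ⊢ (q, 01110, XU$) ⊢ (p, 1110, U$) ⊢ (q, 110, $) ⊢ (q, 10, U$) ⊢ (q, 0, XU$) ⊢ (p, ε, U$)
All input consumed; stack is U$, not empty, and no further ε-move applies.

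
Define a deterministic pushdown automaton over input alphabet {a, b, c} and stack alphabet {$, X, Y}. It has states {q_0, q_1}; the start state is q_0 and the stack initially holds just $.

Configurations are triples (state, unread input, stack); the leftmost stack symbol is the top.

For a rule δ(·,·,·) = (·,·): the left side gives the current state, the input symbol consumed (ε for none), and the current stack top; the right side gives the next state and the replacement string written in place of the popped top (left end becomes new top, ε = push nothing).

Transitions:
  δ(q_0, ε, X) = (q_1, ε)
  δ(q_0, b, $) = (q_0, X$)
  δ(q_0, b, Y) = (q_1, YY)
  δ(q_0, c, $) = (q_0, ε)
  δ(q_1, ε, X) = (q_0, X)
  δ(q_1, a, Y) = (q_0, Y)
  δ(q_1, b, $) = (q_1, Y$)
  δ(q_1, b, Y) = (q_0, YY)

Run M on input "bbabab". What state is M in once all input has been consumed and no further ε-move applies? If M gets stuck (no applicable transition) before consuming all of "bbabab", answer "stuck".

q_1

(q_0, bbabab, $)
  read b, top $: go to q_0, push X$ → (q_0, babab, X$)
  ε-move, top X: go to q_1, push ε → (q_1, babab, $)
  read b, top $: go to q_1, push Y$ → (q_1, abab, Y$)
  read a, top Y: go to q_0, push Y → (q_0, bab, Y$)
  read b, top Y: go to q_1, push YY → (q_1, ab, YY$)
  read a, top Y: go to q_0, push Y → (q_0, b, YY$)
  read b, top Y: go to q_1, push YY → (q_1, ε, YYY$)
All input consumed; M is in state q_1.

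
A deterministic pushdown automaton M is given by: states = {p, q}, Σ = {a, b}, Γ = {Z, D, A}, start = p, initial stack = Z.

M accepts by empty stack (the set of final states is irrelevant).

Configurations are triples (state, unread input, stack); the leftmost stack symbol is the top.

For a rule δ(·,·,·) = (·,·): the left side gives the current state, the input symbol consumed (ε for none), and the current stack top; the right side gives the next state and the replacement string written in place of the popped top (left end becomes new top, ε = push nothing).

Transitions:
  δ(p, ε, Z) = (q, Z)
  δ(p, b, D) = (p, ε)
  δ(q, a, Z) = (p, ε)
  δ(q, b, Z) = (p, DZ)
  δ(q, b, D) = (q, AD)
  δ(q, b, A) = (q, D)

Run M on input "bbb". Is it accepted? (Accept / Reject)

Reject

(p, bbb, Z) ⊢ (q, bbb, Z) ⊢ (p, bb, DZ) ⊢ (p, b, Z) ⊢ (q, b, Z) ⊢ (p, ε, DZ)
All input consumed; stack is DZ, not empty, and no further ε-move applies.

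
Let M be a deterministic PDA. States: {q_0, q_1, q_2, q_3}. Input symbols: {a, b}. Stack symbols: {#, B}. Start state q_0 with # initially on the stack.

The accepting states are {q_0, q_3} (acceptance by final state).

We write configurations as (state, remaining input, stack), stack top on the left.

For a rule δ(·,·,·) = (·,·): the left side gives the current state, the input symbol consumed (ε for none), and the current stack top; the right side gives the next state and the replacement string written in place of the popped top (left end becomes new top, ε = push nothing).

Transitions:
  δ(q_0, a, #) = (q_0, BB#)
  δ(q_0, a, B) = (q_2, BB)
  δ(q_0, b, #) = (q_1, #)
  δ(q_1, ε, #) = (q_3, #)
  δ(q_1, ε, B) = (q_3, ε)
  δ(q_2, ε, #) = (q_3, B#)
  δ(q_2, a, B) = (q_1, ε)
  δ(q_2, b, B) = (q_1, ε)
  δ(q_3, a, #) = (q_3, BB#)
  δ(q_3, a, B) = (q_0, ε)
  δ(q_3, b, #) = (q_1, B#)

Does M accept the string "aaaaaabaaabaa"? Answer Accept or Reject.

Accept

(q_0, aaaaaabaaabaa, #) ⊢ (q_0, aaaaabaaabaa, BB#) ⊢ (q_2, aaaabaaabaa, BBB#) ⊢ (q_1, aaabaaabaa, BB#) ⊢ (q_3, aaabaaabaa, B#) ⊢ (q_0, aabaaabaa, #) ⊢ (q_0, abaaabaa, BB#) ⊢ (q_2, baaabaa, BBB#) ⊢ (q_1, aaabaa, BB#) ⊢ (q_3, aaabaa, B#) ⊢ (q_0, aabaa, #) ⊢ (q_0, abaa, BB#) ⊢ (q_2, baa, BBB#) ⊢ (q_1, aa, BB#) ⊢ (q_3, aa, B#) ⊢ (q_0, a, #) ⊢ (q_0, ε, BB#)
All input consumed; state q_0 ∈ F.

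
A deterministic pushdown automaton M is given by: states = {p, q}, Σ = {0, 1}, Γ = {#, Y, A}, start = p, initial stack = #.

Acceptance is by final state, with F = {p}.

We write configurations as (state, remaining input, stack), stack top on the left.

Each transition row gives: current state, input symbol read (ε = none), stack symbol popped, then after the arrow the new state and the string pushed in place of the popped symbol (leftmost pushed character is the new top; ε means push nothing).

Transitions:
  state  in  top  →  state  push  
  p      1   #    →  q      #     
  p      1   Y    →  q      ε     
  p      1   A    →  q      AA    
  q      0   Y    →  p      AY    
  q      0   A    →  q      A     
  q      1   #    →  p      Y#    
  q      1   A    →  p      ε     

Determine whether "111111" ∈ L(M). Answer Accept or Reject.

(p, 111111, #)
  read 1, top #: go to q, push # → (q, 11111, #)
  read 1, top #: go to p, push Y# → (p, 1111, Y#)
  read 1, top Y: go to q, push ε → (q, 111, #)
  read 1, top #: go to p, push Y# → (p, 11, Y#)
  read 1, top Y: go to q, push ε → (q, 1, #)
  read 1, top #: go to p, push Y# → (p, ε, Y#)
All input consumed; state p ∈ F.

Accept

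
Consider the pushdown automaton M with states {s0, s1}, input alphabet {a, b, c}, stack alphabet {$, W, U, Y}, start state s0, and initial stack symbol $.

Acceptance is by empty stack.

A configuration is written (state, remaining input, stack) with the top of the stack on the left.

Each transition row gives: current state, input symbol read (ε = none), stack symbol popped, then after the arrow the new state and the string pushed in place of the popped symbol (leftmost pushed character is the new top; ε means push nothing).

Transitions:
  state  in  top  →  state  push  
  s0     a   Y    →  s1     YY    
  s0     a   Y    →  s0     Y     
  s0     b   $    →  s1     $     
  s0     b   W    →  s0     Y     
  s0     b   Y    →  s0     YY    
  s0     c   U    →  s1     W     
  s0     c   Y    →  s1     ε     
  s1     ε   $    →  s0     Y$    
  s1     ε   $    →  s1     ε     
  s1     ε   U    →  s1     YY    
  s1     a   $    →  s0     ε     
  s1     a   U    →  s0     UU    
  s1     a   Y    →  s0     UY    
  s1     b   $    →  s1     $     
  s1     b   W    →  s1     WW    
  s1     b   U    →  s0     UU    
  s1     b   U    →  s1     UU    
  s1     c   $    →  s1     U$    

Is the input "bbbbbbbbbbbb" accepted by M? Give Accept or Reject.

Accept

One accepting computation: (s0, bbbbbbbbbbbb, $) ⊢ (s1, bbbbbbbbbbb, $) ⊢ (s1, bbbbbbbbbb, $) ⊢ (s1, bbbbbbbbb, $) ⊢ (s1, bbbbbbbb, $) ⊢ (s1, bbbbbbb, $) ⊢ (s1, bbbbbb, $) ⊢ (s1, bbbbb, $) ⊢ (s1, bbbb, $) ⊢ (s1, bbb, $) ⊢ (s1, bb, $) ⊢ (s1, b, $) ⊢ (s1, ε, $) ⊢ (s1, ε, ε)
All input consumed and the stack is empty.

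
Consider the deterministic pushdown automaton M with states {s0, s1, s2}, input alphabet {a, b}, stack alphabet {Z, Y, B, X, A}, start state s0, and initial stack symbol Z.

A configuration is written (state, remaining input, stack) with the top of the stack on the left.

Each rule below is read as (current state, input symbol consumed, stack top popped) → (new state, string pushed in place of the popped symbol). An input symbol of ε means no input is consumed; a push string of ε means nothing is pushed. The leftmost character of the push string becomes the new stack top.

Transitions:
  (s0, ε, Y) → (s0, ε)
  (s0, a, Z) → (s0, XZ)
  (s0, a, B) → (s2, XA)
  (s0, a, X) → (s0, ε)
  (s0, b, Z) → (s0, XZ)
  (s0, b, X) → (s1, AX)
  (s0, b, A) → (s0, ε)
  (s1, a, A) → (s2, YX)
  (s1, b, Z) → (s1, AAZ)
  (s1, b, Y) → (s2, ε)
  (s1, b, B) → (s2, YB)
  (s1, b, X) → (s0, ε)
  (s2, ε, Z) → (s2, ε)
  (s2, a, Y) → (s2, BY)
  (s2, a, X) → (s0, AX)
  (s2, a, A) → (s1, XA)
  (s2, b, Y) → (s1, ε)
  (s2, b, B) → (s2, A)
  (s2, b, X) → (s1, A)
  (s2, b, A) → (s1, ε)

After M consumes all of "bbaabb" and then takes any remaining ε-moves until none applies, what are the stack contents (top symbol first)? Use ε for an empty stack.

(s0, bbaabb, Z) ⊢ (s0, baabb, XZ) ⊢ (s1, aabb, AXZ) ⊢ (s2, abb, YXXZ) ⊢ (s2, bb, BYXXZ) ⊢ (s2, b, AYXXZ) ⊢ (s1, ε, YXXZ)
All input consumed in state s1 with stack YXXZ.

YXXZ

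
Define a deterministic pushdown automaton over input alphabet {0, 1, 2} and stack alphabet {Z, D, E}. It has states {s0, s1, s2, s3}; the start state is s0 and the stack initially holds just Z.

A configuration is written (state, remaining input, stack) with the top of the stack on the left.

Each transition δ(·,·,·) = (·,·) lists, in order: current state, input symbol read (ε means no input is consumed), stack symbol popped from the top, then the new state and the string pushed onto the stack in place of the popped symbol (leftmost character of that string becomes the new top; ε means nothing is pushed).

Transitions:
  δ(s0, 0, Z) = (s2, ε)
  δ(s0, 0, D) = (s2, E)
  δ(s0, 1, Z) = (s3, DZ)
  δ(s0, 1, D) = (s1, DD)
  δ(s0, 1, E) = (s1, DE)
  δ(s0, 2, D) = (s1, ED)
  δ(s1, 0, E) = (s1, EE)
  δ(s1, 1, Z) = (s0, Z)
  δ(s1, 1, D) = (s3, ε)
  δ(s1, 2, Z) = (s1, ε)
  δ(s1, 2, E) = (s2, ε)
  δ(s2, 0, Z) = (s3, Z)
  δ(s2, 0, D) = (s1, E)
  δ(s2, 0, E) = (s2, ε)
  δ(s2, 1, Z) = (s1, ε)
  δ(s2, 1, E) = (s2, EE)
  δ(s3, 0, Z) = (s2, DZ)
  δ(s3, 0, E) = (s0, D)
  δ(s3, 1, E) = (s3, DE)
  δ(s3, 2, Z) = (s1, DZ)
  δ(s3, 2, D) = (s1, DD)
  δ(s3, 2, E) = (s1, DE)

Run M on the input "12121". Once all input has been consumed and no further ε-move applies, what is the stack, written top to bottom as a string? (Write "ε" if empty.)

(s0, 12121, Z) ⊢ (s3, 2121, DZ) ⊢ (s1, 121, DDZ) ⊢ (s3, 21, DZ) ⊢ (s1, 1, DDZ) ⊢ (s3, ε, DZ)
All input consumed in state s3 with stack DZ.

DZ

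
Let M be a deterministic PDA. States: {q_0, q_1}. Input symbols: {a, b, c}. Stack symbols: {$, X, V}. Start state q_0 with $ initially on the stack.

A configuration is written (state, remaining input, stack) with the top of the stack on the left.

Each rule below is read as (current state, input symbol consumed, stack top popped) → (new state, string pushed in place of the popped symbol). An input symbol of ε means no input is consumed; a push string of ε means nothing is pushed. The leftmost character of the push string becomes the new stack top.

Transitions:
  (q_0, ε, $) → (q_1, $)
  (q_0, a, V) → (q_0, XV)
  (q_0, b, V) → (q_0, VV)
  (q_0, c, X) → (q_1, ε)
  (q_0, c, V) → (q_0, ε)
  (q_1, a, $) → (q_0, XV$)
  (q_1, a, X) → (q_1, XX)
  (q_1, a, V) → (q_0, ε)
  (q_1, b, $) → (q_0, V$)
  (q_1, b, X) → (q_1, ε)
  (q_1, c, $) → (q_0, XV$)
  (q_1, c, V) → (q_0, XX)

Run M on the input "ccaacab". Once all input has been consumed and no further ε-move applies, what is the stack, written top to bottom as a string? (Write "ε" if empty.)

(q_0, ccaacab, $)
  ε-move, top $: go to q_1, push $ → (q_1, ccaacab, $)
  read c, top $: go to q_0, push XV$ → (q_0, caacab, XV$)
  read c, top X: go to q_1, push ε → (q_1, aacab, V$)
  read a, top V: go to q_0, push ε → (q_0, acab, $)
  ε-move, top $: go to q_1, push $ → (q_1, acab, $)
  read a, top $: go to q_0, push XV$ → (q_0, cab, XV$)
  read c, top X: go to q_1, push ε → (q_1, ab, V$)
  read a, top V: go to q_0, push ε → (q_0, b, $)
  ε-move, top $: go to q_1, push $ → (q_1, b, $)
  read b, top $: go to q_0, push V$ → (q_0, ε, V$)
All input consumed in state q_0 with stack V$.

V$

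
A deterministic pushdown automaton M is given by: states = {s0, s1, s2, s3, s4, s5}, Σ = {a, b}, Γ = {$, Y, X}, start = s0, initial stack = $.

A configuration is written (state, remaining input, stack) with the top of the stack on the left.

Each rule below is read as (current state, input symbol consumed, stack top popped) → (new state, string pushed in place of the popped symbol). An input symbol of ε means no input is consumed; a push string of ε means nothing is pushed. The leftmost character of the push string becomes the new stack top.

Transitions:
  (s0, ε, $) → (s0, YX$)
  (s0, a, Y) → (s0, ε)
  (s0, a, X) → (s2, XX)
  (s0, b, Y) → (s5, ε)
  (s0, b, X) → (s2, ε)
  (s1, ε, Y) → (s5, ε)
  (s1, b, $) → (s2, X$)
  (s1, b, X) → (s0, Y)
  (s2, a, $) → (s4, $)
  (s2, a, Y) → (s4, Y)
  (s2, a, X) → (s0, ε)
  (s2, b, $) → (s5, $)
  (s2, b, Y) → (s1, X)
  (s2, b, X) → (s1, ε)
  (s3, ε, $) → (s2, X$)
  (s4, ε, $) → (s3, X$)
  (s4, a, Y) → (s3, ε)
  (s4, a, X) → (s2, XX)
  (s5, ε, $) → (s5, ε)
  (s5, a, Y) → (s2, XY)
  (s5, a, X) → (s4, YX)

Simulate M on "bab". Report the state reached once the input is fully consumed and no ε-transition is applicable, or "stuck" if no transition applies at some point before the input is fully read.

stuck

(s0, bab, $)
  ε-move, top $: go to s0, push YX$ → (s0, bab, YX$)
  read b, top Y: go to s5, push ε → (s5, ab, X$)
  read a, top X: go to s4, push YX → (s4, b, YX$)
No transition for (s4, b, top Y); M blocks with input b remaining.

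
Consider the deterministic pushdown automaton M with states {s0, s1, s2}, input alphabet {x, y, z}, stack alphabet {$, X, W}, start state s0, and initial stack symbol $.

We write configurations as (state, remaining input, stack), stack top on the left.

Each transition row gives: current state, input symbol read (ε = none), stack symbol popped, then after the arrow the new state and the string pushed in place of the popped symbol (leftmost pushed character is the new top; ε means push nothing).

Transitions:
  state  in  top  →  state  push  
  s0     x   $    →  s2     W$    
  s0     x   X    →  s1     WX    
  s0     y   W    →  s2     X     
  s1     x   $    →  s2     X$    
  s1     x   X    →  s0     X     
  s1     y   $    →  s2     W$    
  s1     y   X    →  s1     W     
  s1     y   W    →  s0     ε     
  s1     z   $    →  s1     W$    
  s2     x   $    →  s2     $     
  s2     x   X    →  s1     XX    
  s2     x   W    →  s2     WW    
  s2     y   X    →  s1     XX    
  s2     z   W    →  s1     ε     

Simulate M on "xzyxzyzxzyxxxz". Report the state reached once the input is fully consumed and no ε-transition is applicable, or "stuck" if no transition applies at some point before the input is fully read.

stuck

(s0, xzyxzyzxzyxxxz, $) ⊢ (s2, zyxzyzxzyxxxz, W$) ⊢ (s1, yxzyzxzyxxxz, $) ⊢ (s2, xzyzxzyxxxz, W$) ⊢ (s2, zyzxzyxxxz, WW$) ⊢ (s1, yzxzyxxxz, W$) ⊢ (s0, zxzyxxxz, $)
No transition for (s0, z, top $); M blocks with input zxzyxxxz remaining.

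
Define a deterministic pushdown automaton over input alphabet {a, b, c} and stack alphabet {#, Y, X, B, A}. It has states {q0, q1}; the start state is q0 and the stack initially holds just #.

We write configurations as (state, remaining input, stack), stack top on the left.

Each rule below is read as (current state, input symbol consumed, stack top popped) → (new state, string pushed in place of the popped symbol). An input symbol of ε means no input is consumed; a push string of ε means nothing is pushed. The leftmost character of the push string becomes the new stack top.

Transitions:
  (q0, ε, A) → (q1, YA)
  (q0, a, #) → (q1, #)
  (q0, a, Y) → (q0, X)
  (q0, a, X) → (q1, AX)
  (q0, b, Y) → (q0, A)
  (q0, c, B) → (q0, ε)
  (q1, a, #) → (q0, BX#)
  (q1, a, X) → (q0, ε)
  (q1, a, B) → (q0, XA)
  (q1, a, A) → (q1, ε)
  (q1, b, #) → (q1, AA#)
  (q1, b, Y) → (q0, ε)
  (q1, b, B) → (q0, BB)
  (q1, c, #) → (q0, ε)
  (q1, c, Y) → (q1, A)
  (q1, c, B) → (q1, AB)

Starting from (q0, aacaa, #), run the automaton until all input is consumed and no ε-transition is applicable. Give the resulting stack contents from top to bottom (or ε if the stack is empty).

(q0, aacaa, #)
  read a, top #: go to q1, push # → (q1, acaa, #)
  read a, top #: go to q0, push BX# → (q0, caa, BX#)
  read c, top B: go to q0, push ε → (q0, aa, X#)
  read a, top X: go to q1, push AX → (q1, a, AX#)
  read a, top A: go to q1, push ε → (q1, ε, X#)
All input consumed in state q1 with stack X#.

X#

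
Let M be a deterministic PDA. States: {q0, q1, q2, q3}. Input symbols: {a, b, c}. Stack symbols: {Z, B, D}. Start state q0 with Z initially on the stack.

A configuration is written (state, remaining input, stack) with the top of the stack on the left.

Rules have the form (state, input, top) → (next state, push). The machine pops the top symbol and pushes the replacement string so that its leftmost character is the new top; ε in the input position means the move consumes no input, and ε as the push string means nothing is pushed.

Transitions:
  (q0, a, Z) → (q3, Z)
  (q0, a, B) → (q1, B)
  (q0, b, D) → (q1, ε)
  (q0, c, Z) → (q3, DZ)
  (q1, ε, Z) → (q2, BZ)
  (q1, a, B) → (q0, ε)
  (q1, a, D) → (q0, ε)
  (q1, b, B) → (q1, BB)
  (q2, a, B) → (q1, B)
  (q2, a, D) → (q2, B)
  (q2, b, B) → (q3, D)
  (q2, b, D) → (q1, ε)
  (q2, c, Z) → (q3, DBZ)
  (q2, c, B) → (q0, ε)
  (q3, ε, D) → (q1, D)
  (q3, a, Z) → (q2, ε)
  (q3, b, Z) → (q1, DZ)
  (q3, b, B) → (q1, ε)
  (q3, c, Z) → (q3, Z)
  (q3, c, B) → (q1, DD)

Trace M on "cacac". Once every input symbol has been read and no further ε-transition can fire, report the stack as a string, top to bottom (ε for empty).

DZ

(q0, cacac, Z) ⊢ (q3, acac, DZ) ⊢ (q1, acac, DZ) ⊢ (q0, cac, Z) ⊢ (q3, ac, DZ) ⊢ (q1, ac, DZ) ⊢ (q0, c, Z) ⊢ (q3, ε, DZ) ⊢ (q1, ε, DZ)
All input consumed in state q1 with stack DZ.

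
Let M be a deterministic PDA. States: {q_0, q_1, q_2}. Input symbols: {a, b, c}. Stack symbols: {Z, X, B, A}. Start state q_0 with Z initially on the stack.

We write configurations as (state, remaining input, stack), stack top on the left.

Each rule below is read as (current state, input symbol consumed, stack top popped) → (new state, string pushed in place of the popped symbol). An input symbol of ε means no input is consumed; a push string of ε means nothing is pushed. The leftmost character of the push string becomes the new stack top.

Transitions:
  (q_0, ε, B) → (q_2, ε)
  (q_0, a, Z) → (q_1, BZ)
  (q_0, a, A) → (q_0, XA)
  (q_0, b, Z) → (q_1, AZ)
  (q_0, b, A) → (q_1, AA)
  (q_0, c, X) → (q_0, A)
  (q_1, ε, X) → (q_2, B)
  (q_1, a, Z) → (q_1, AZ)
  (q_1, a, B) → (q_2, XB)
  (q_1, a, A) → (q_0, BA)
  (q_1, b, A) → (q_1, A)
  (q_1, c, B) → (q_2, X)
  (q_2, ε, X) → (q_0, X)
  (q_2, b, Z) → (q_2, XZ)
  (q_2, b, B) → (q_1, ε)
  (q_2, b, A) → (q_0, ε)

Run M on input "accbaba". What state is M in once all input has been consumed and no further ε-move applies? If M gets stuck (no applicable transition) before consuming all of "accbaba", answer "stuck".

(q_0, accbaba, Z) ⊢ (q_1, ccbaba, BZ) ⊢ (q_2, cbaba, XZ) ⊢ (q_0, cbaba, XZ) ⊢ (q_0, baba, AZ) ⊢ (q_1, aba, AAZ) ⊢ (q_0, ba, BAAZ) ⊢ (q_2, ba, AAZ) ⊢ (q_0, a, AZ) ⊢ (q_0, ε, XAZ)
All input consumed; M is in state q_0.

q_0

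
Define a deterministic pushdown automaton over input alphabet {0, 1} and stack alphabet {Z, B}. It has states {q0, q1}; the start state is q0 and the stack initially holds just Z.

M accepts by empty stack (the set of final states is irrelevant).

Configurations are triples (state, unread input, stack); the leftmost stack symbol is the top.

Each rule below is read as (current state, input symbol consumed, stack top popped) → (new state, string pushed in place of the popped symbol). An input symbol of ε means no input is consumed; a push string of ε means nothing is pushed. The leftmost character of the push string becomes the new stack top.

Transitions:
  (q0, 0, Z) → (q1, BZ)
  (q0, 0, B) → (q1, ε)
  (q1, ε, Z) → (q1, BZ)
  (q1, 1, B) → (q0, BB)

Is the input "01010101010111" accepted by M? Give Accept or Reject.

Reject

(q0, 01010101010111, Z)
  read 0, top Z: go to q1, push BZ → (q1, 1010101010111, BZ)
  read 1, top B: go to q0, push BB → (q0, 010101010111, BBZ)
  read 0, top B: go to q1, push ε → (q1, 10101010111, BZ)
  read 1, top B: go to q0, push BB → (q0, 0101010111, BBZ)
  read 0, top B: go to q1, push ε → (q1, 101010111, BZ)
  read 1, top B: go to q0, push BB → (q0, 01010111, BBZ)
  read 0, top B: go to q1, push ε → (q1, 1010111, BZ)
  read 1, top B: go to q0, push BB → (q0, 010111, BBZ)
  read 0, top B: go to q1, push ε → (q1, 10111, BZ)
  read 1, top B: go to q0, push BB → (q0, 0111, BBZ)
  read 0, top B: go to q1, push ε → (q1, 111, BZ)
  read 1, top B: go to q0, push BB → (q0, 11, BBZ)
No transition applies at (q0, 11, BBZ); input not fully consumed.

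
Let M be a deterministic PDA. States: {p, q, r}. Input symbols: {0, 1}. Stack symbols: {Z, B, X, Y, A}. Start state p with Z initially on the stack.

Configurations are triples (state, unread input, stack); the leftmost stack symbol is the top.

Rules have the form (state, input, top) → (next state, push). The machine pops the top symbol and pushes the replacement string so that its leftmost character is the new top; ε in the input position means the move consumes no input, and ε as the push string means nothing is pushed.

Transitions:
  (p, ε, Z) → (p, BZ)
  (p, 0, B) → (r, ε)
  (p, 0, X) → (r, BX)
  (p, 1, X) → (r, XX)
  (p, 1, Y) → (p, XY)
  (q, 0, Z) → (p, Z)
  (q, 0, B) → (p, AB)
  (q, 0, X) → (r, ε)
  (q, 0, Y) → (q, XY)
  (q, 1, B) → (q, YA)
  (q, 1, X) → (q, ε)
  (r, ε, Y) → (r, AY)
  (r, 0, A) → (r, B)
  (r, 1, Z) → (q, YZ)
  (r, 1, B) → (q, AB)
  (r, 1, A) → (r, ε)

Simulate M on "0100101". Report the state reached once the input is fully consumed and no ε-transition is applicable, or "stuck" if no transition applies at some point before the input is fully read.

q

(p, 0100101, Z) ⊢ (p, 0100101, BZ) ⊢ (r, 100101, Z) ⊢ (q, 00101, YZ) ⊢ (q, 0101, XYZ) ⊢ (r, 101, YZ) ⊢ (r, 101, AYZ) ⊢ (r, 01, YZ) ⊢ (r, 01, AYZ) ⊢ (r, 1, BYZ) ⊢ (q, ε, ABYZ)
All input consumed; M is in state q.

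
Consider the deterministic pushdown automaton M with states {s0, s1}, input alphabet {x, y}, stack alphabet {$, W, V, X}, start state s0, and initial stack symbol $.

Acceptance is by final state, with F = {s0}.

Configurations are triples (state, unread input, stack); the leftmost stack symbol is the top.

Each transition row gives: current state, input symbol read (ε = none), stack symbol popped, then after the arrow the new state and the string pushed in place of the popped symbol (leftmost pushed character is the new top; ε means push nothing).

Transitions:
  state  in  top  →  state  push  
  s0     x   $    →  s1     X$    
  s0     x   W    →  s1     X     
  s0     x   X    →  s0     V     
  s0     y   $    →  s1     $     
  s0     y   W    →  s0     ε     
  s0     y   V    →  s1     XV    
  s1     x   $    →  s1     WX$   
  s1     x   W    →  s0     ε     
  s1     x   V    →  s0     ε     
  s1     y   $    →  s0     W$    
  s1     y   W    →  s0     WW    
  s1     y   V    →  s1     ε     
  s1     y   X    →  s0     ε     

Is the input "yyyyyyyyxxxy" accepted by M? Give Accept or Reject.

(s0, yyyyyyyyxxxy, $) ⊢ (s1, yyyyyyyxxxy, $) ⊢ (s0, yyyyyyxxxy, W$) ⊢ (s0, yyyyyxxxy, $) ⊢ (s1, yyyyxxxy, $) ⊢ (s0, yyyxxxy, W$) ⊢ (s0, yyxxxy, $) ⊢ (s1, yxxxy, $) ⊢ (s0, xxxy, W$) ⊢ (s1, xxy, X$)
No transition applies at (s1, xxy, X$); input not fully consumed.

Reject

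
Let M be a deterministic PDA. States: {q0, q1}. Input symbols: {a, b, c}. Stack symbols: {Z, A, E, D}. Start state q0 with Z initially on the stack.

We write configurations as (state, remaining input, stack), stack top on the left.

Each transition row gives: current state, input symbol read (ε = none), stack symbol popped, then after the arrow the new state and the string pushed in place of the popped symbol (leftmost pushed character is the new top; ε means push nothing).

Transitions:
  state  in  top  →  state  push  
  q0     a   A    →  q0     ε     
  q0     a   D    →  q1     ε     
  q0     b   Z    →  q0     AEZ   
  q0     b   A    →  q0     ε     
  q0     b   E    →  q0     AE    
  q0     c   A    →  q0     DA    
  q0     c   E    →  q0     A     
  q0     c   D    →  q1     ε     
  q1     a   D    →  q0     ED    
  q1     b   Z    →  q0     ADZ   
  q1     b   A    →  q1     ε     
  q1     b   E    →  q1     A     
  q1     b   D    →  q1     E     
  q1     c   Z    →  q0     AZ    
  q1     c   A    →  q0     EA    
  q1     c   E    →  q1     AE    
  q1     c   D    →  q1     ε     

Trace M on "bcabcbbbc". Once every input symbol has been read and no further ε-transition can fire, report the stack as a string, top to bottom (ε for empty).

(q0, bcabcbbbc, Z) ⊢ (q0, cabcbbbc, AEZ) ⊢ (q0, abcbbbc, DAEZ) ⊢ (q1, bcbbbc, AEZ) ⊢ (q1, cbbbc, EZ) ⊢ (q1, bbbc, AEZ) ⊢ (q1, bbc, EZ) ⊢ (q1, bc, AZ) ⊢ (q1, c, Z) ⊢ (q0, ε, AZ)
All input consumed in state q0 with stack AZ.

AZ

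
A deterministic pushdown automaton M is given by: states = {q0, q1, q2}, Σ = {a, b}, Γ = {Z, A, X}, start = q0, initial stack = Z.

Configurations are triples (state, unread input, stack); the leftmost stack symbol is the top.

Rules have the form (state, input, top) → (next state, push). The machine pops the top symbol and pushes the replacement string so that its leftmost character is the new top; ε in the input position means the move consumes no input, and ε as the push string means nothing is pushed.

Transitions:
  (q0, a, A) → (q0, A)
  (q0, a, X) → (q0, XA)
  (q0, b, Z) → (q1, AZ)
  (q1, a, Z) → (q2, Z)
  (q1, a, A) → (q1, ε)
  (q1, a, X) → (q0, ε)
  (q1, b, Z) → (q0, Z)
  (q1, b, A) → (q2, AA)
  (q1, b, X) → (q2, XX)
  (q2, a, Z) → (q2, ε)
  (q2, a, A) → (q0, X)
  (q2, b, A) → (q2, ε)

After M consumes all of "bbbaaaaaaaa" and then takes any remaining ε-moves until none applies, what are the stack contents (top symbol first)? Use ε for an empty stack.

(q0, bbbaaaaaaaa, Z) ⊢ (q1, bbaaaaaaaa, AZ) ⊢ (q2, baaaaaaaa, AAZ) ⊢ (q2, aaaaaaaa, AZ) ⊢ (q0, aaaaaaa, XZ) ⊢ (q0, aaaaaa, XAZ) ⊢ (q0, aaaaa, XAAZ) ⊢ (q0, aaaa, XAAAZ) ⊢ (q0, aaa, XAAAAZ) ⊢ (q0, aa, XAAAAAZ) ⊢ (q0, a, XAAAAAAZ) ⊢ (q0, ε, XAAAAAAAZ)
All input consumed in state q0 with stack XAAAAAAAZ.

XAAAAAAAZ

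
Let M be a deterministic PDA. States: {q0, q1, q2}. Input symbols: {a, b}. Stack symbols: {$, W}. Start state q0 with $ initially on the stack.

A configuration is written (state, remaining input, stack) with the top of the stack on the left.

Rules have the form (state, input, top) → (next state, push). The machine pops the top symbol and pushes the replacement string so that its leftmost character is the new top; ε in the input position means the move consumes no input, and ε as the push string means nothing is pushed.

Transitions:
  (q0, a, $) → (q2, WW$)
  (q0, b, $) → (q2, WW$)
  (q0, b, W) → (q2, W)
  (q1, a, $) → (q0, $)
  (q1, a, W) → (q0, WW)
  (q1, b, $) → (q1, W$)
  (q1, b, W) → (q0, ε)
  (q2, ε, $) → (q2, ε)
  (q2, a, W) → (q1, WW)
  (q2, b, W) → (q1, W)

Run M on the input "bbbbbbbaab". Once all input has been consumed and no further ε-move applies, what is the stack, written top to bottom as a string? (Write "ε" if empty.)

(q0, bbbbbbbaab, $) ⊢ (q2, bbbbbbaab, WW$) ⊢ (q1, bbbbbaab, WW$) ⊢ (q0, bbbbaab, W$) ⊢ (q2, bbbaab, W$) ⊢ (q1, bbaab, W$) ⊢ (q0, baab, $) ⊢ (q2, aab, WW$) ⊢ (q1, ab, WWW$) ⊢ (q0, b, WWWW$) ⊢ (q2, ε, WWWW$)
All input consumed in state q2 with stack WWWW$.

WWWW$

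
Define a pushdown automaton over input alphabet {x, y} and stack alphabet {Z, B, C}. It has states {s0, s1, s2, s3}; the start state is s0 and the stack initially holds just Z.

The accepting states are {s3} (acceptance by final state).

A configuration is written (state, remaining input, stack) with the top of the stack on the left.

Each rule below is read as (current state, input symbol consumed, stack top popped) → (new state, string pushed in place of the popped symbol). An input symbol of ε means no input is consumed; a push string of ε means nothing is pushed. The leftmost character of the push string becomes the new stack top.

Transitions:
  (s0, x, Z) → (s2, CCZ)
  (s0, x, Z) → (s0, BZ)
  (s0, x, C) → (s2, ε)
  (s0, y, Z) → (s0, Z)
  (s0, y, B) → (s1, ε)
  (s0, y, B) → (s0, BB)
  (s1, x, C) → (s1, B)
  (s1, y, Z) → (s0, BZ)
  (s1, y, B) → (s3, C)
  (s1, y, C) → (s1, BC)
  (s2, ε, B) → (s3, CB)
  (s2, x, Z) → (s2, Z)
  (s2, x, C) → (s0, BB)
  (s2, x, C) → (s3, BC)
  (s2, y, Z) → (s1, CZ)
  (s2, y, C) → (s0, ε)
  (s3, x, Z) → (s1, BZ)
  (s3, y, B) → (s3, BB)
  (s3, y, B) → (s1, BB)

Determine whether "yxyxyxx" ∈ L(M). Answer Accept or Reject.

Reject

No computation consumes all input and reaches a final state.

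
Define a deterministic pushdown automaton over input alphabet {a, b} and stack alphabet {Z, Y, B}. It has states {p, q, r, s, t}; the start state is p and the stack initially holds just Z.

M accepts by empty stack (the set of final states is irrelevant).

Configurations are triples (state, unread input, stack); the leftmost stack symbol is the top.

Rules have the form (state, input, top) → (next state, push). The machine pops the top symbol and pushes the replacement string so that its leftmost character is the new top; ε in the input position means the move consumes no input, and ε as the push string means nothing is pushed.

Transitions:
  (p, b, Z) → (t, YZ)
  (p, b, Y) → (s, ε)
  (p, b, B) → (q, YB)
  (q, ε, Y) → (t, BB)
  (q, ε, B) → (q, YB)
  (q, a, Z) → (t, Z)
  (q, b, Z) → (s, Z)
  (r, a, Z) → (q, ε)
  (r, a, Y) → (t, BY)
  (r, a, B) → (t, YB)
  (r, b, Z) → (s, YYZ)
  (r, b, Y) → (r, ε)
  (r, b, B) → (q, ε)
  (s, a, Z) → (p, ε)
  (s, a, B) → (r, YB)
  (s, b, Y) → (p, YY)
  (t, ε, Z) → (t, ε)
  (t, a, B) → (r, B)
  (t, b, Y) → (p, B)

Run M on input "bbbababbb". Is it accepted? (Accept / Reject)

(p, bbbababbb, Z) ⊢ (t, bbababbb, YZ) ⊢ (p, bababbb, BZ) ⊢ (q, ababbb, YBZ) ⊢ (t, ababbb, BBBZ) ⊢ (r, babbb, BBBZ) ⊢ (q, abbb, BBZ) ⊢ (q, abbb, YBBZ) ⊢ (t, abbb, BBBBZ) ⊢ (r, bbb, BBBBZ) ⊢ (q, bb, BBBZ) ⊢ (q, bb, YBBBZ) ⊢ (t, bb, BBBBBZ)
No transition applies at (t, bb, BBBBBZ); input not fully consumed.

Reject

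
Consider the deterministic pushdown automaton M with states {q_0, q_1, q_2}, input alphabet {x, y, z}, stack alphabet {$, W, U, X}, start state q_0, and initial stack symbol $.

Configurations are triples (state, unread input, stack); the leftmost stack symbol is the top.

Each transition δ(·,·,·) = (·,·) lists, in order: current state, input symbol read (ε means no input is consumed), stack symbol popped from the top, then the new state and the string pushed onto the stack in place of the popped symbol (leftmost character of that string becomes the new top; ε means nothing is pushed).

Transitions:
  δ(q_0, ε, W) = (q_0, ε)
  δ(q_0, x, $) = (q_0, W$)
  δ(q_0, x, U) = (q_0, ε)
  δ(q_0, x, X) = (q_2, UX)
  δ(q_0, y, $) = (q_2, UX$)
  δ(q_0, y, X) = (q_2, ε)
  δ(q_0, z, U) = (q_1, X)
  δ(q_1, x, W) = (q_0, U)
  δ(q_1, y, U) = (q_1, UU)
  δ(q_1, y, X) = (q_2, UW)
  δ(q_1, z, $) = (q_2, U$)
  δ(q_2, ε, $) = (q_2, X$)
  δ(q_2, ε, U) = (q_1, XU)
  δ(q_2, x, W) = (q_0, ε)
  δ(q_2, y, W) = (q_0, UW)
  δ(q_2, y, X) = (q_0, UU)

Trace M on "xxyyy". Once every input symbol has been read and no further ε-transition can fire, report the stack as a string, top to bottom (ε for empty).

(q_0, xxyyy, $)
  read x, top $: go to q_0, push W$ → (q_0, xyyy, W$)
  ε-move, top W: go to q_0, push ε → (q_0, xyyy, $)
  read x, top $: go to q_0, push W$ → (q_0, yyy, W$)
  ε-move, top W: go to q_0, push ε → (q_0, yyy, $)
  read y, top $: go to q_2, push UX$ → (q_2, yy, UX$)
  ε-move, top U: go to q_1, push XU → (q_1, yy, XUX$)
  read y, top X: go to q_2, push UW → (q_2, y, UWUX$)
  ε-move, top U: go to q_1, push XU → (q_1, y, XUWUX$)
  read y, top X: go to q_2, push UW → (q_2, ε, UWUWUX$)
  ε-move, top U: go to q_1, push XU → (q_1, ε, XUWUWUX$)
All input consumed in state q_1 with stack XUWUWUX$.

XUWUWUX$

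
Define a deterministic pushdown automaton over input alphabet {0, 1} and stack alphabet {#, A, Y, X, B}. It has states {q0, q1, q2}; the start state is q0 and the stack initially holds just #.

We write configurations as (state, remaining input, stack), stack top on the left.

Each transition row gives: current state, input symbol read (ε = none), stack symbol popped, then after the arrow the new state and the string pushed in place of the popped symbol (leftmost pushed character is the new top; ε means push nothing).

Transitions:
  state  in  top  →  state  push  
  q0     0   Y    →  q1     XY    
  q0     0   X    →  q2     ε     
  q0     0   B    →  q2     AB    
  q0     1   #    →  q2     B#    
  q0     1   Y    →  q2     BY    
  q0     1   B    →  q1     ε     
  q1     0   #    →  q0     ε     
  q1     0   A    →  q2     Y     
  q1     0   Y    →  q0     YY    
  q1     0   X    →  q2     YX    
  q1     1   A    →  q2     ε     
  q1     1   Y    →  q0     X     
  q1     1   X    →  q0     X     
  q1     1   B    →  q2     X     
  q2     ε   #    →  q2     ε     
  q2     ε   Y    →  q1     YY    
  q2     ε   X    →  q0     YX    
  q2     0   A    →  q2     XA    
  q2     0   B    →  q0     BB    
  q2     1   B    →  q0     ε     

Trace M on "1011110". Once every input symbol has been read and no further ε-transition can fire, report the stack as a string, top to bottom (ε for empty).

(q0, 1011110, #)
  read 1, top #: go to q2, push B# → (q2, 011110, B#)
  read 0, top B: go to q0, push BB → (q0, 11110, BB#)
  read 1, top B: go to q1, push ε → (q1, 1110, B#)
  read 1, top B: go to q2, push X → (q2, 110, X#)
  ε-move, top X: go to q0, push YX → (q0, 110, YX#)
  read 1, top Y: go to q2, push BY → (q2, 10, BYX#)
  read 1, top B: go to q0, push ε → (q0, 0, YX#)
  read 0, top Y: go to q1, push XY → (q1, ε, XYX#)
All input consumed in state q1 with stack XYX#.

XYX#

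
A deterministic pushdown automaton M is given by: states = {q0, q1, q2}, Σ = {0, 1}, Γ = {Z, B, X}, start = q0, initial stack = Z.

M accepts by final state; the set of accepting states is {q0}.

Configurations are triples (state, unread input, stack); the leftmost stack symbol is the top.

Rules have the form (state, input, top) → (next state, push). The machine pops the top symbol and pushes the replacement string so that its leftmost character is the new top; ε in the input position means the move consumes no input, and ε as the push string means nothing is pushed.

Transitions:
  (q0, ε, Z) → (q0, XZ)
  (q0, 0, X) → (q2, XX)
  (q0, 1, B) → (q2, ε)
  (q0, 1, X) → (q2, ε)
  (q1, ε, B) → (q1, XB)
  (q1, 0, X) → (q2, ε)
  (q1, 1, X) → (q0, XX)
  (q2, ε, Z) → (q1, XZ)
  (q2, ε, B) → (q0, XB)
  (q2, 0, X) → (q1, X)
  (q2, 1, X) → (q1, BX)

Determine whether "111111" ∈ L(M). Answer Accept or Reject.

Reject

(q0, 111111, Z) ⊢ (q0, 111111, XZ) ⊢ (q2, 11111, Z) ⊢ (q1, 11111, XZ) ⊢ (q0, 1111, XXZ) ⊢ (q2, 111, XZ) ⊢ (q1, 11, BXZ) ⊢ (q1, 11, XBXZ) ⊢ (q0, 1, XXBXZ) ⊢ (q2, ε, XBXZ)
All input consumed; state q2 ∉ F and no further ε-move applies.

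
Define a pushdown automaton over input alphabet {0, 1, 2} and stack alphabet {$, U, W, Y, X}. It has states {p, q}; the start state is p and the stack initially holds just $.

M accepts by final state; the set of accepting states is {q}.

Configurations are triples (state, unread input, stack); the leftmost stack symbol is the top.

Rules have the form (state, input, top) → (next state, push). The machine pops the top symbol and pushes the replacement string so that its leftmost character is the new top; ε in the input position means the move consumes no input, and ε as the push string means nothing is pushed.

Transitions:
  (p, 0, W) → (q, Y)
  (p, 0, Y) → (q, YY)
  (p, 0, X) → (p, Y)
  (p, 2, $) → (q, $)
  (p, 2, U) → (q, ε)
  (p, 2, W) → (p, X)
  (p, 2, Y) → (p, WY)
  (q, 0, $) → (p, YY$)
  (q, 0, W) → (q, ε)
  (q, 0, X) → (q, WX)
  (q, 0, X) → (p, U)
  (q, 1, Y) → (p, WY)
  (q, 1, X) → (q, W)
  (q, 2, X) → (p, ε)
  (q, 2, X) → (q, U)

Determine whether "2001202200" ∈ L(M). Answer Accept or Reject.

Accept

One accepting computation: (p, 2001202200, $) ⊢ (q, 001202200, $) ⊢ (p, 01202200, YY$) ⊢ (q, 1202200, YYY$) ⊢ (p, 202200, WYYY$) ⊢ (p, 02200, XYYY$) ⊢ (p, 2200, YYYY$) ⊢ (p, 200, WYYYY$) ⊢ (p, 00, XYYYY$) ⊢ (p, 0, YYYYY$) ⊢ (q, ε, YYYYYY$)
All input consumed and state q ∈ F.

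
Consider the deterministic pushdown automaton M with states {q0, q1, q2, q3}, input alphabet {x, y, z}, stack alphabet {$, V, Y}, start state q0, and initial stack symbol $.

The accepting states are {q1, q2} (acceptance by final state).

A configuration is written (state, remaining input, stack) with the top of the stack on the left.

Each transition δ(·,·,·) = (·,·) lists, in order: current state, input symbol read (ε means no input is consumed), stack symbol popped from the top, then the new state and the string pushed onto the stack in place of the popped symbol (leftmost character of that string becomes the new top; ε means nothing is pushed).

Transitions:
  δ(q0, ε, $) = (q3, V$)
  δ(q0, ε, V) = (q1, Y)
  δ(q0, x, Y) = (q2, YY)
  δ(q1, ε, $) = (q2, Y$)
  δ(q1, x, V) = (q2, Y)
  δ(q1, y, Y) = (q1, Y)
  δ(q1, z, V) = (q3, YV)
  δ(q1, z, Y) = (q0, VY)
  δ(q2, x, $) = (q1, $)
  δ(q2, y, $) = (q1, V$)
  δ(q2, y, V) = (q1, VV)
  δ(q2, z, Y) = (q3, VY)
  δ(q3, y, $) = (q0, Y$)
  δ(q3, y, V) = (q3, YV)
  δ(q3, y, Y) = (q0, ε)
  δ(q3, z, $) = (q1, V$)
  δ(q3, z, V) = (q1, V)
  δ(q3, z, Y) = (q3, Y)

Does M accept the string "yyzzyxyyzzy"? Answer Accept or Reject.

Reject

(q0, yyzzyxyyzzy, $)
  ε-move, top $: go to q3, push V$ → (q3, yyzzyxyyzzy, V$)
  read y, top V: go to q3, push YV → (q3, yzzyxyyzzy, YV$)
  read y, top Y: go to q0, push ε → (q0, zzyxyyzzy, V$)
  ε-move, top V: go to q1, push Y → (q1, zzyxyyzzy, Y$)
  read z, top Y: go to q0, push VY → (q0, zyxyyzzy, VY$)
  ε-move, top V: go to q1, push Y → (q1, zyxyyzzy, YY$)
  read z, top Y: go to q0, push VY → (q0, yxyyzzy, VYY$)
  ε-move, top V: go to q1, push Y → (q1, yxyyzzy, YYY$)
  read y, top Y: go to q1, push Y → (q1, xyyzzy, YYY$)
No transition applies at (q1, xyyzzy, YYY$); input not fully consumed.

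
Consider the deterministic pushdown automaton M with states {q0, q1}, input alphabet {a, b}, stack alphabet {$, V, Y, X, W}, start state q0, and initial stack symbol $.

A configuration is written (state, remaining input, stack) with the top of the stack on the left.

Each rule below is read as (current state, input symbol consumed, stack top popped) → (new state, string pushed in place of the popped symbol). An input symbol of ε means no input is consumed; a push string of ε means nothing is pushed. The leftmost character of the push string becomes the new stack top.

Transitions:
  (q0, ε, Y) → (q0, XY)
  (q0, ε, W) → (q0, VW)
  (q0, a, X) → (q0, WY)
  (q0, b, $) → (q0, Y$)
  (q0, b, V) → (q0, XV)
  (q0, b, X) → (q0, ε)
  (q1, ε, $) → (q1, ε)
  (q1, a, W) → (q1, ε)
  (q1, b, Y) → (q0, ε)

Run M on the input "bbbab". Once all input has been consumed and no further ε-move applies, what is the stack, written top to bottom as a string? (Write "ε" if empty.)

XVWYY$

(q0, bbbab, $) ⊢ (q0, bbab, Y$) ⊢ (q0, bbab, XY$) ⊢ (q0, bab, Y$) ⊢ (q0, bab, XY$) ⊢ (q0, ab, Y$) ⊢ (q0, ab, XY$) ⊢ (q0, b, WYY$) ⊢ (q0, b, VWYY$) ⊢ (q0, ε, XVWYY$)
All input consumed in state q0 with stack XVWYY$.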